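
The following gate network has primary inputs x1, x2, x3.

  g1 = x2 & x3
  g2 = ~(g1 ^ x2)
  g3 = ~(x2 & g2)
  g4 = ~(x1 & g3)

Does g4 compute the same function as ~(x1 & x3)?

No

g1 = x2 & x3
g2 = ~(g1 ^ x2) = ~((x2 & x3) ^ x2)
g3 = ~(x2 & g2) = ~(x2 & (~((x2 & x3) ^ x2)))
g4 = ~(x1 & g3) = ~(x1 & (~(x2 & (~((x2 & x3) ^ x2)))))
At x1=1, x2=0, x3=0: circuit gives 0, formula gives 1.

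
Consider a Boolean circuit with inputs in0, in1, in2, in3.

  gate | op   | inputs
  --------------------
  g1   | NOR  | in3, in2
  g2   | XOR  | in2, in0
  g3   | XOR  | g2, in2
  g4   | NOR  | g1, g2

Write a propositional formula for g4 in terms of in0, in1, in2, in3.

(in3 NOR in2) NOR (in2 XOR in0)

g1 = in3 NOR in2
g2 = in2 XOR in0
g4 = g1 NOR g2 = (in3 NOR in2) NOR (in2 XOR in0)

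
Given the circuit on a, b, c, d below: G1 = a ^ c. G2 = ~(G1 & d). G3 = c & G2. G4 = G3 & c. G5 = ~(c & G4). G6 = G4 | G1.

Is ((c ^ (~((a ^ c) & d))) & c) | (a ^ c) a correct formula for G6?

G1 = a ^ c
G2 = ~(G1 & d) = ~((a ^ c) & d)
G3 = c & G2 = c & (~((a ^ c) & d))
G4 = G3 & c = (c & (~((a ^ c) & d))) & c
G6 = G4 | G1 = ((c & (~((a ^ c) & d))) & c) | (a ^ c)
At a=1, b=0, c=1, d=0: circuit gives 1, formula gives 0.

No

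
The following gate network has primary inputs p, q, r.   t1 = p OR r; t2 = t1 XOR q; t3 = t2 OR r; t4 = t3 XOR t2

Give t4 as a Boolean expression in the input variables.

(((p OR r) XOR q) OR r) XOR ((p OR r) XOR q)

t1 = p OR r
t2 = t1 XOR q = (p OR r) XOR q
t3 = t2 OR r = ((p OR r) XOR q) OR r
t4 = t3 XOR t2 = (((p OR r) XOR q) OR r) XOR ((p OR r) XOR q)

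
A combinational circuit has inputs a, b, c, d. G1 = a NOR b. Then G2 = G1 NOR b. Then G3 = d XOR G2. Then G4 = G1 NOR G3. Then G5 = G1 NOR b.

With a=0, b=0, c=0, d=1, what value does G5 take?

0

G1 = 0 NOR 0 = 1
G5 = 1 NOR 0 = 0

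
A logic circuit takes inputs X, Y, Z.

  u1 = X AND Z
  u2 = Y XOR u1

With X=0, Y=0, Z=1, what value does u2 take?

0

u1 = 0 AND 1 = 0
u2 = 0 XOR 0 = 0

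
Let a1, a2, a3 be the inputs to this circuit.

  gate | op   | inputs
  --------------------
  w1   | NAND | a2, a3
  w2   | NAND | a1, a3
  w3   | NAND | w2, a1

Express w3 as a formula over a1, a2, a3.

(a1 NAND a3) NAND a1

w2 = a1 NAND a3
w3 = w2 NAND a1 = (a1 NAND a3) NAND a1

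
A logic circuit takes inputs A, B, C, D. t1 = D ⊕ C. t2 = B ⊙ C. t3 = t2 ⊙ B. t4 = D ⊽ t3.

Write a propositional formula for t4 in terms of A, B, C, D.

t2 = B ⊙ C
t3 = t2 ⊙ B = (B ⊙ C) ⊙ B
t4 = D ⊽ t3 = D ⊽ ((B ⊙ C) ⊙ B)

D ⊽ ((B ⊙ C) ⊙ B)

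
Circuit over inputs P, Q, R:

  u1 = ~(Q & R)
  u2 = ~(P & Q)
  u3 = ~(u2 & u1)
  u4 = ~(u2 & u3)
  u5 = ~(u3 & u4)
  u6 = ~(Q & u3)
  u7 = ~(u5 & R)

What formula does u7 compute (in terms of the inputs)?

~((~((~((~(P & Q)) & (~(Q & R)))) & (~((~(P & Q)) & (~((~(P & Q)) & (~(Q & R)))))))) & R)

u1 = ~(Q & R)
u2 = ~(P & Q)
u3 = ~(u2 & u1) = ~((~(P & Q)) & (~(Q & R)))
u4 = ~(u2 & u3) = ~((~(P & Q)) & (~((~(P & Q)) & (~(Q & R)))))
u5 = ~(u3 & u4) = ~((~((~(P & Q)) & (~(Q & R)))) & (~((~(P & Q)) & (~((~(P & Q)) & (~(Q & R)))))))
u7 = ~(u5 & R) = ~((~((~((~(P & Q)) & (~(Q & R)))) & (~((~(P & Q)) & (~((~(P & Q)) & (~(Q & R)))))))) & R)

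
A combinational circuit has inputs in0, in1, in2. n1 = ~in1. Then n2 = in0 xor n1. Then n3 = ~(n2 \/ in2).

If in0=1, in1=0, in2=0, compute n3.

1

n1 = ~0 = 1
n2 = 1 xor 1 = 0
n3 = ~(0 \/ 0) = 1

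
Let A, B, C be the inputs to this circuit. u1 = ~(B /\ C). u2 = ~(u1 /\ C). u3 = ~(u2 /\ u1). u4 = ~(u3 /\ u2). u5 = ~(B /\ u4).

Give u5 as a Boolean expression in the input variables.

u1 = ~(B /\ C)
u2 = ~(u1 /\ C) = ~((~(B /\ C)) /\ C)
u3 = ~(u2 /\ u1) = ~((~((~(B /\ C)) /\ C)) /\ (~(B /\ C)))
u4 = ~(u3 /\ u2) = ~((~((~((~(B /\ C)) /\ C)) /\ (~(B /\ C)))) /\ (~((~(B /\ C)) /\ C)))
u5 = ~(B /\ u4) = ~(B /\ (~((~((~((~(B /\ C)) /\ C)) /\ (~(B /\ C)))) /\ (~((~(B /\ C)) /\ C)))))

~(B /\ (~((~((~((~(B /\ C)) /\ C)) /\ (~(B /\ C)))) /\ (~((~(B /\ C)) /\ C)))))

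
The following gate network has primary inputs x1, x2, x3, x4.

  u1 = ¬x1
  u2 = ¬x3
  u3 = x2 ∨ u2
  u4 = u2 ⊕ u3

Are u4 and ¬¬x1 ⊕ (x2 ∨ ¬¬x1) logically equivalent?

No

u2 = ¬x3
u3 = x2 ∨ u2 = x2 ∨ ¬x3
u4 = u2 ⊕ u3 = ¬x3 ⊕ (x2 ∨ ¬x3)
At x1=0, x2=1, x3=0, x4=0: circuit gives 0, formula gives 1.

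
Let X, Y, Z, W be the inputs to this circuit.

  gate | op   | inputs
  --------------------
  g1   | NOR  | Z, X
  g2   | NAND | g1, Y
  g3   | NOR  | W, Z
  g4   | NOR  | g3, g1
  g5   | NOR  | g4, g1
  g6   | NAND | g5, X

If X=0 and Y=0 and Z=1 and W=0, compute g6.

g1 = 1 NOR 0 = 0
g3 = 0 NOR 1 = 0
g4 = 0 NOR 0 = 1
g5 = 1 NOR 0 = 0
g6 = 0 NAND 0 = 1

1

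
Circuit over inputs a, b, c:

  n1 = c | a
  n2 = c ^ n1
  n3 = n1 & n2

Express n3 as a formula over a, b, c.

(c | a) & (c ^ (c | a))

n1 = c | a
n2 = c ^ n1 = c ^ (c | a)
n3 = n1 & n2 = (c | a) & (c ^ (c | a))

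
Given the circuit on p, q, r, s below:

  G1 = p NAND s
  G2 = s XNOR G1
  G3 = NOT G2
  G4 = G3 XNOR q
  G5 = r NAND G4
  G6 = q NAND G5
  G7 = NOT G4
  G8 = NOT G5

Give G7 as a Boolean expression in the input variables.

G1 = p NAND s
G2 = s XNOR G1 = s XNOR (p NAND s)
G3 = NOT G2 = NOT (s XNOR (p NAND s))
G4 = G3 XNOR q = NOT (s XNOR (p NAND s)) XNOR q
G7 = NOT G4 = NOT (NOT (s XNOR (p NAND s)) XNOR q)

NOT (NOT (s XNOR (p NAND s)) XNOR q)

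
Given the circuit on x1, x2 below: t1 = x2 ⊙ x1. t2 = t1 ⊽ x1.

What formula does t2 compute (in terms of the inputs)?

t1 = x2 ⊙ x1
t2 = t1 ⊽ x1 = (x2 ⊙ x1) ⊽ x1

(x2 ⊙ x1) ⊽ x1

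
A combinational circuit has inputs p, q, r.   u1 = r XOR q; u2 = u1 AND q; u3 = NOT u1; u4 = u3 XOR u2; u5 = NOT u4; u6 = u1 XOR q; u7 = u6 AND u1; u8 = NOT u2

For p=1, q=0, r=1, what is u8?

u1 = 1 XOR 0 = 1
u2 = 1 AND 0 = 0
u8 = NOT 0 = 1

1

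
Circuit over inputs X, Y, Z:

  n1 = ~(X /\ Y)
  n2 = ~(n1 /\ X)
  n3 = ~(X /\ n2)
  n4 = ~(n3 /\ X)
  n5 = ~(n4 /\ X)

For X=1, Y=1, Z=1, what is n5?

n1 = ~(1 /\ 1) = 0
n2 = ~(0 /\ 1) = 1
n3 = ~(1 /\ 1) = 0
n4 = ~(0 /\ 1) = 1
n5 = ~(1 /\ 1) = 0

0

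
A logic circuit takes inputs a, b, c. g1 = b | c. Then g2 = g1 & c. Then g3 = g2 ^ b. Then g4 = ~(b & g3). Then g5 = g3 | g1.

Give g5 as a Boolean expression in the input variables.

g1 = b | c
g2 = g1 & c = (b | c) & c
g3 = g2 ^ b = ((b | c) & c) ^ b
g5 = g3 | g1 = (((b | c) & c) ^ b) | (b | c)

(((b | c) & c) ^ b) | (b | c)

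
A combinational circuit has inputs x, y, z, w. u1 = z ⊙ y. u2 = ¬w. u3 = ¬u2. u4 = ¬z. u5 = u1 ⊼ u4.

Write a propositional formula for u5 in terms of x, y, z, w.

u1 = z ⊙ y
u4 = ¬z
u5 = u1 ⊼ u4 = (z ⊙ y) ⊼ ¬z

(z ⊙ y) ⊼ ¬z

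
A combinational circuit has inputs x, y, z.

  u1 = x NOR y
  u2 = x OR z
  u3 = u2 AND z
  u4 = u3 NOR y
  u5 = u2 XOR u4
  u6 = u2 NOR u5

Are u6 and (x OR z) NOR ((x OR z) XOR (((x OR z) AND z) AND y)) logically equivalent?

No

u2 = x OR z
u3 = u2 AND z = (x OR z) AND z
u4 = u3 NOR y = ((x OR z) AND z) NOR y
u5 = u2 XOR u4 = (x OR z) XOR (((x OR z) AND z) NOR y)
u6 = u2 NOR u5 = (x OR z) NOR ((x OR z) XOR (((x OR z) AND z) NOR y))
At x=0, y=0, z=0: circuit gives 0, formula gives 1.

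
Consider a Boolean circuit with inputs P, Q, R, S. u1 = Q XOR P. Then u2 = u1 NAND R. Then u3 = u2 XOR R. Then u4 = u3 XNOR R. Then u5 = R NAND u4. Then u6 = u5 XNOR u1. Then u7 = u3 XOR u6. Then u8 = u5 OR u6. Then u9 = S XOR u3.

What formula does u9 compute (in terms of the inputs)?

u1 = Q XOR P
u2 = u1 NAND R = (Q XOR P) NAND R
u3 = u2 XOR R = ((Q XOR P) NAND R) XOR R
u9 = S XOR u3 = S XOR (((Q XOR P) NAND R) XOR R)

S XOR (((Q XOR P) NAND R) XOR R)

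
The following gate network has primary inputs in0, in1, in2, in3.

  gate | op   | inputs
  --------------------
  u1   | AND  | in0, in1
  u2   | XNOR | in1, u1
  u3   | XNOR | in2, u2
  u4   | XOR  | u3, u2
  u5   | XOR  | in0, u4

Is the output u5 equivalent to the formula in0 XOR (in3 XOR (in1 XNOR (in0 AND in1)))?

No

u1 = in0 AND in1
u2 = in1 XNOR u1 = in1 XNOR (in0 AND in1)
u3 = in2 XNOR u2 = in2 XNOR (in1 XNOR (in0 AND in1))
u4 = u3 XOR u2 = (in2 XNOR (in1 XNOR (in0 AND in1))) XOR (in1 XNOR (in0 AND in1))
u5 = in0 XOR u4 = in0 XOR ((in2 XNOR (in1 XNOR (in0 AND in1))) XOR (in1 XNOR (in0 AND in1)))
At in0=0, in1=0, in2=0, in3=1: circuit gives 1, formula gives 0.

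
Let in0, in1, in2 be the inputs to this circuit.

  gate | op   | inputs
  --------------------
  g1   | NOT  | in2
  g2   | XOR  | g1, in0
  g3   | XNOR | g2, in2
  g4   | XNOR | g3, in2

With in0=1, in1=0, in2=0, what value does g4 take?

0

g1 = NOT 0 = 1
g2 = 1 XOR 1 = 0
g3 = 0 XNOR 0 = 1
g4 = 1 XNOR 0 = 0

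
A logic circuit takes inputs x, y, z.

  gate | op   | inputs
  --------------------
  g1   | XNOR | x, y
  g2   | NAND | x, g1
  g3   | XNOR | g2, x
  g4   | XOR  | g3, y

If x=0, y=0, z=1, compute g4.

0

g1 = 0 XNOR 0 = 1
g2 = 0 NAND 1 = 1
g3 = 1 XNOR 0 = 0
g4 = 0 XOR 0 = 0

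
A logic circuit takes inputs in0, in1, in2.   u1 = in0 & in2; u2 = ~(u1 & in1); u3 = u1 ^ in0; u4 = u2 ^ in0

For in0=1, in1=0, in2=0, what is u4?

0

u1 = 1 & 0 = 0
u2 = ~(0 & 0) = 1
u4 = 1 ^ 1 = 0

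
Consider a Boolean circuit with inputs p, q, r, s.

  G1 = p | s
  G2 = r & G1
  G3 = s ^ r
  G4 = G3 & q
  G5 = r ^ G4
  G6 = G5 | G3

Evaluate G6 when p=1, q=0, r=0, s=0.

0

G3 = 0 ^ 0 = 0
G4 = 0 & 0 = 0
G5 = 0 ^ 0 = 0
G6 = 0 | 0 = 0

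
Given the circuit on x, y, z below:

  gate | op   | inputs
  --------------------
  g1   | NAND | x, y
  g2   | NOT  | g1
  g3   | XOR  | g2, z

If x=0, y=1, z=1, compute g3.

g1 = 0 NAND 1 = 1
g2 = NOT 1 = 0
g3 = 0 XOR 1 = 1

1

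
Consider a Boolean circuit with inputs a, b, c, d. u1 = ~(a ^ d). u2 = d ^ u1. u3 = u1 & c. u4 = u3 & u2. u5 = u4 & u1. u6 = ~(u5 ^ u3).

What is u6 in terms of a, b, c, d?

~(((((~(a ^ d)) & c) & (d ^ (~(a ^ d)))) & (~(a ^ d))) ^ ((~(a ^ d)) & c))

u1 = ~(a ^ d)
u2 = d ^ u1 = d ^ (~(a ^ d))
u3 = u1 & c = (~(a ^ d)) & c
u4 = u3 & u2 = ((~(a ^ d)) & c) & (d ^ (~(a ^ d)))
u5 = u4 & u1 = (((~(a ^ d)) & c) & (d ^ (~(a ^ d)))) & (~(a ^ d))
u6 = ~(u5 ^ u3) = ~(((((~(a ^ d)) & c) & (d ^ (~(a ^ d)))) & (~(a ^ d))) ^ ((~(a ^ d)) & c))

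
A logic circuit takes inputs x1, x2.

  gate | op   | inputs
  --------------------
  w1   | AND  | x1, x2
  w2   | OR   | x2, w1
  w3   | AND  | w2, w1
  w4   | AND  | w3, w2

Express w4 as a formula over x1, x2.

w1 = x1 AND x2
w2 = x2 OR w1 = x2 OR (x1 AND x2)
w3 = w2 AND w1 = (x2 OR (x1 AND x2)) AND (x1 AND x2)
w4 = w3 AND w2 = ((x2 OR (x1 AND x2)) AND (x1 AND x2)) AND (x2 OR (x1 AND x2))

((x2 OR (x1 AND x2)) AND (x1 AND x2)) AND (x2 OR (x1 AND x2))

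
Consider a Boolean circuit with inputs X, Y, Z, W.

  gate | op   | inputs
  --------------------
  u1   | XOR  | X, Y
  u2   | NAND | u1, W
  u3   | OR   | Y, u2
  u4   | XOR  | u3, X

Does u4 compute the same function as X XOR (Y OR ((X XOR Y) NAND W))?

u1 = X XOR Y
u2 = u1 NAND W = (X XOR Y) NAND W
u3 = Y OR u2 = Y OR ((X XOR Y) NAND W)
u4 = u3 XOR X = (Y OR ((X XOR Y) NAND W)) XOR X
At X=1, Y=0, Z=0, W=0: circuit gives 0, formula gives 0.
At X=0, Y=0, Z=0, W=0: circuit gives 1, formula gives 1.
Agrees on all 16 inputs.

Yes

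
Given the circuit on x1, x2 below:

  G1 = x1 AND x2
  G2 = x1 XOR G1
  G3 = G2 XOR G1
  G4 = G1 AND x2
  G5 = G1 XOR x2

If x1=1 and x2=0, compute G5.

0

G1 = 1 AND 0 = 0
G5 = 0 XOR 0 = 0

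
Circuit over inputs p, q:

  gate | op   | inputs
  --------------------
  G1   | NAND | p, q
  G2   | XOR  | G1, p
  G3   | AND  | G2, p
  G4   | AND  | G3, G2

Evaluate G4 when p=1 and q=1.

1

G1 = 1 NAND 1 = 0
G2 = 0 XOR 1 = 1
G3 = 1 AND 1 = 1
G4 = 1 AND 1 = 1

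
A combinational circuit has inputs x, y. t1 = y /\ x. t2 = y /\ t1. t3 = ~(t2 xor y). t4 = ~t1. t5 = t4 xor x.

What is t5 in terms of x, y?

t1 = y /\ x
t4 = ~t1 = ~(y /\ x)
t5 = t4 xor x = ~(y /\ x) xor x

~(y /\ x) xor x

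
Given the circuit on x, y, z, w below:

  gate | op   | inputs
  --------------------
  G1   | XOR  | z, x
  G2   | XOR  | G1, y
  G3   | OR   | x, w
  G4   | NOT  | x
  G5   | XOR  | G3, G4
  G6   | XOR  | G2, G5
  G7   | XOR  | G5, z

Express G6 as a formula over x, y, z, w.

G1 = z XOR x
G2 = G1 XOR y = (z XOR x) XOR y
G3 = x OR w
G4 = NOT x
G5 = G3 XOR G4 = (x OR w) XOR NOT x
G6 = G2 XOR G5 = ((z XOR x) XOR y) XOR ((x OR w) XOR NOT x)

((z XOR x) XOR y) XOR ((x OR w) XOR NOT x)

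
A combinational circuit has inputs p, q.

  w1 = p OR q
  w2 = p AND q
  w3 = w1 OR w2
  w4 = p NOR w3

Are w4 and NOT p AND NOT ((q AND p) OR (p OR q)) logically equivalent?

w1 = p OR q
w2 = p AND q
w3 = w1 OR w2 = (p OR q) OR (p AND q)
w4 = p NOR w3 = p NOR ((p OR q) OR (p AND q))
At p=0, q=1: circuit gives 0, formula gives 0.
At p=0, q=0: circuit gives 1, formula gives 1.
Agrees on all 4 inputs.

Yes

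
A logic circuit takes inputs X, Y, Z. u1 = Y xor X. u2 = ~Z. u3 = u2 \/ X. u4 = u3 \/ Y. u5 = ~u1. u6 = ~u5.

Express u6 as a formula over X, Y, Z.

~~(Y xor X)

u1 = Y xor X
u5 = ~u1 = ~(Y xor X)
u6 = ~u5 = ~~(Y xor X)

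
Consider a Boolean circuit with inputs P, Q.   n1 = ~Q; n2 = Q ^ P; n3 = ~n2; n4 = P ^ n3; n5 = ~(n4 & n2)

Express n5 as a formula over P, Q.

n2 = Q ^ P
n3 = ~n2 = ~(Q ^ P)
n4 = P ^ n3 = P ^ ~(Q ^ P)
n5 = ~(n4 & n2) = ~((P ^ ~(Q ^ P)) & (Q ^ P))

~((P ^ ~(Q ^ P)) & (Q ^ P))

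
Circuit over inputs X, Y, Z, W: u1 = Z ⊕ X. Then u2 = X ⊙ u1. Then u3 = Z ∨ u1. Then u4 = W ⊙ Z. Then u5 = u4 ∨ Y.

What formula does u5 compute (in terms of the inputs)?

(W ⊙ Z) ∨ Y

u4 = W ⊙ Z
u5 = u4 ∨ Y = (W ⊙ Z) ∨ Y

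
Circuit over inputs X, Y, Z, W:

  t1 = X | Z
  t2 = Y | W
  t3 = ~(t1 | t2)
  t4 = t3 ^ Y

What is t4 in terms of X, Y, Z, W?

t1 = X | Z
t2 = Y | W
t3 = ~(t1 | t2) = ~((X | Z) | (Y | W))
t4 = t3 ^ Y = (~((X | Z) | (Y | W))) ^ Y

(~((X | Z) | (Y | W))) ^ Y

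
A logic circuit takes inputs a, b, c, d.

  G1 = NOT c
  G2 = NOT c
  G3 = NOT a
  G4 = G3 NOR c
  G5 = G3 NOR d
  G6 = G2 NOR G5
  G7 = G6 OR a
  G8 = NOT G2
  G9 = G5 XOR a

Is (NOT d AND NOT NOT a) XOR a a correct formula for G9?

Yes

G3 = NOT a
G5 = G3 NOR d = NOT a NOR d
G9 = G5 XOR a = (NOT a NOR d) XOR a
At a=0, b=0, c=0, d=0: circuit gives 0, formula gives 0.
At a=1, b=0, c=0, d=1: circuit gives 1, formula gives 1.
Agrees on all 16 inputs.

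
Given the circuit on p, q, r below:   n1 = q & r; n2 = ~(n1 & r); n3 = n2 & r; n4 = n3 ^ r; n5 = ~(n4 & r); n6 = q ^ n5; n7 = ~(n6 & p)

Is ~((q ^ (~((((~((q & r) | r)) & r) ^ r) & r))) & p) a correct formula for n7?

n1 = q & r
n2 = ~(n1 & r) = ~((q & r) & r)
n3 = n2 & r = (~((q & r) & r)) & r
n4 = n3 ^ r = ((~((q & r) & r)) & r) ^ r
n5 = ~(n4 & r) = ~((((~((q & r) & r)) & r) ^ r) & r)
n6 = q ^ n5 = q ^ (~((((~((q & r) & r)) & r) ^ r) & r))
n7 = ~(n6 & p) = ~((q ^ (~((((~((q & r) & r)) & r) ^ r) & r))) & p)
At p=1, q=0, r=1: circuit gives 0, formula gives 1.

No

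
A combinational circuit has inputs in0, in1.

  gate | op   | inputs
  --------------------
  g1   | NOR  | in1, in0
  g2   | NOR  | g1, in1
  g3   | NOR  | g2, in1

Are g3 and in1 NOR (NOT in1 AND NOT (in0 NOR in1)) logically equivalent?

g1 = in1 NOR in0
g2 = g1 NOR in1 = (in1 NOR in0) NOR in1
g3 = g2 NOR in1 = ((in1 NOR in0) NOR in1) NOR in1
At in0=0, in1=1: circuit gives 0, formula gives 0.
At in0=0, in1=0: circuit gives 1, formula gives 1.
Agrees on all 4 inputs.

Yes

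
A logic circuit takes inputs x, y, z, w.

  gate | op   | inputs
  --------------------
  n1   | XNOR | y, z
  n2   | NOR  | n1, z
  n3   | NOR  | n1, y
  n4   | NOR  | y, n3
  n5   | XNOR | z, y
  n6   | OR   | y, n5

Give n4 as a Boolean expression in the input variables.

y NOR ((y XNOR z) NOR y)

n1 = y XNOR z
n3 = n1 NOR y = (y XNOR z) NOR y
n4 = y NOR n3 = y NOR ((y XNOR z) NOR y)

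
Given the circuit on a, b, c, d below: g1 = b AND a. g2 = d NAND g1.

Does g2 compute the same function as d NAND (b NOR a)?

No

g1 = b AND a
g2 = d NAND g1 = d NAND (b AND a)
At a=0, b=0, c=0, d=1: circuit gives 1, formula gives 0.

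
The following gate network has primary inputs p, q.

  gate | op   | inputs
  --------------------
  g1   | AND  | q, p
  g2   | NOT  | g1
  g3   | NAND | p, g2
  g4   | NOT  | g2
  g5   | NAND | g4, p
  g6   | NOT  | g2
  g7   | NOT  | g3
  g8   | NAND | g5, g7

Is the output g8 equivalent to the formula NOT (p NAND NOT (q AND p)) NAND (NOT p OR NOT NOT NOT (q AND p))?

Yes

g1 = q AND p
g2 = NOT g1 = NOT (q AND p)
g3 = p NAND g2 = p NAND NOT (q AND p)
g4 = NOT g2 = NOT NOT (q AND p)
g5 = g4 NAND p = NOT NOT (q AND p) NAND p
g7 = NOT g3 = NOT (p NAND NOT (q AND p))
g8 = g5 NAND g7 = (NOT NOT (q AND p) NAND p) NAND NOT (p NAND NOT (q AND p))
At p=1, q=0: circuit gives 0, formula gives 0.
At p=0, q=0: circuit gives 1, formula gives 1.
Agrees on all 4 inputs.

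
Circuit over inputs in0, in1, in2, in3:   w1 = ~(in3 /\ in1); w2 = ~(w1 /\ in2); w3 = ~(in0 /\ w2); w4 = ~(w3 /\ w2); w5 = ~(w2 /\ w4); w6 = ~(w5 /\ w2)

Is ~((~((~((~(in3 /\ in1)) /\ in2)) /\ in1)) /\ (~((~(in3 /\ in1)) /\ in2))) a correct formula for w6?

w1 = ~(in3 /\ in1)
w2 = ~(w1 /\ in2) = ~((~(in3 /\ in1)) /\ in2)
w3 = ~(in0 /\ w2) = ~(in0 /\ (~((~(in3 /\ in1)) /\ in2)))
w4 = ~(w3 /\ w2) = ~((~(in0 /\ (~((~(in3 /\ in1)) /\ in2)))) /\ (~((~(in3 /\ in1)) /\ in2)))
w5 = ~(w2 /\ w4) = ~((~((~(in3 /\ in1)) /\ in2)) /\ (~((~(in0 /\ (~((~(in3 /\ in1)) /\ in2)))) /\ (~((~(in3 /\ in1)) /\ in2)))))
w6 = ~(w5 /\ w2) = ~((~((~((~(in3 /\ in1)) /\ in2)) /\ (~((~(in0 /\ (~((~(in3 /\ in1)) /\ in2)))) /\ (~((~(in3 /\ in1)) /\ in2)))))) /\ (~((~(in3 /\ in1)) /\ in2)))
At in0=0, in1=1, in2=0, in3=0: circuit gives 0, formula gives 1.

No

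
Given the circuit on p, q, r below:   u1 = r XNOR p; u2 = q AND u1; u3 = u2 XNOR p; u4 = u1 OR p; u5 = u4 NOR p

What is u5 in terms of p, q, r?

((r XNOR p) OR p) NOR p

u1 = r XNOR p
u4 = u1 OR p = (r XNOR p) OR p
u5 = u4 NOR p = ((r XNOR p) OR p) NOR p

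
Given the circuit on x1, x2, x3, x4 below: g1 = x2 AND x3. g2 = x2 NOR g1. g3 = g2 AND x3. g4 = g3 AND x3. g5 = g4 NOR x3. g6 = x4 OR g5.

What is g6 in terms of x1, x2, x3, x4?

x4 OR ((((x2 NOR (x2 AND x3)) AND x3) AND x3) NOR x3)

g1 = x2 AND x3
g2 = x2 NOR g1 = x2 NOR (x2 AND x3)
g3 = g2 AND x3 = (x2 NOR (x2 AND x3)) AND x3
g4 = g3 AND x3 = ((x2 NOR (x2 AND x3)) AND x3) AND x3
g5 = g4 NOR x3 = (((x2 NOR (x2 AND x3)) AND x3) AND x3) NOR x3
g6 = x4 OR g5 = x4 OR ((((x2 NOR (x2 AND x3)) AND x3) AND x3) NOR x3)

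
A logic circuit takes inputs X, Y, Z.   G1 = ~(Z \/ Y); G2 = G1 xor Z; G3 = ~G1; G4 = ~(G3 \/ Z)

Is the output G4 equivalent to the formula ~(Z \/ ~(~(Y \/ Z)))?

G1 = ~(Z \/ Y)
G3 = ~G1 = ~(~(Z \/ Y))
G4 = ~(G3 \/ Z) = ~(~(~(Z \/ Y)) \/ Z)
At X=0, Y=0, Z=1: circuit gives 0, formula gives 0.
At X=0, Y=0, Z=0: circuit gives 1, formula gives 1.
Agrees on all 8 inputs.

Yes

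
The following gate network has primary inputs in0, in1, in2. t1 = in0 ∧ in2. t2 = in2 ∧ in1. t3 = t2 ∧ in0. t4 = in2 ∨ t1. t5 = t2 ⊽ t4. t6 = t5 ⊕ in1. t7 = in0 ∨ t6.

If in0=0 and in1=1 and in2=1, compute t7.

1

t1 = 0 ∧ 1 = 0
t2 = 1 ∧ 1 = 1
t4 = 1 ∨ 0 = 1
t5 = 1 ⊽ 1 = 0
t6 = 0 ⊕ 1 = 1
t7 = 0 ∨ 1 = 1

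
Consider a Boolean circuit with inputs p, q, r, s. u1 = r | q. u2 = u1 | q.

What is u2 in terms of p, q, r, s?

u1 = r | q
u2 = u1 | q = (r | q) | q

(r | q) | q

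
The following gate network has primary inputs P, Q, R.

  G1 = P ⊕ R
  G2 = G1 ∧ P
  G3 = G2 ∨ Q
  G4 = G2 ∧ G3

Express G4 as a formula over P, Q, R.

((P ⊕ R) ∧ P) ∧ (((P ⊕ R) ∧ P) ∨ Q)

G1 = P ⊕ R
G2 = G1 ∧ P = (P ⊕ R) ∧ P
G3 = G2 ∨ Q = ((P ⊕ R) ∧ P) ∨ Q
G4 = G2 ∧ G3 = ((P ⊕ R) ∧ P) ∧ (((P ⊕ R) ∧ P) ∨ Q)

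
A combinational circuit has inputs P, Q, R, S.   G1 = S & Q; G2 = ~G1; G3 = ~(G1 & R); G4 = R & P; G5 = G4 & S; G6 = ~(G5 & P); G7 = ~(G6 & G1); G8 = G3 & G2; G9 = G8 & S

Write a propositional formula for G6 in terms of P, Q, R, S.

~(((R & P) & S) & P)

G4 = R & P
G5 = G4 & S = (R & P) & S
G6 = ~(G5 & P) = ~(((R & P) & S) & P)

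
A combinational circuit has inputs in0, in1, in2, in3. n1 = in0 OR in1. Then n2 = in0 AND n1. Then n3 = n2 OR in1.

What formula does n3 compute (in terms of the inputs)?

(in0 AND (in0 OR in1)) OR in1

n1 = in0 OR in1
n2 = in0 AND n1 = in0 AND (in0 OR in1)
n3 = n2 OR in1 = (in0 AND (in0 OR in1)) OR in1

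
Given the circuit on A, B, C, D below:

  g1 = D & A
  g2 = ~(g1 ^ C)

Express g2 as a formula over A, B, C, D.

g1 = D & A
g2 = ~(g1 ^ C) = ~((D & A) ^ C)

~((D & A) ^ C)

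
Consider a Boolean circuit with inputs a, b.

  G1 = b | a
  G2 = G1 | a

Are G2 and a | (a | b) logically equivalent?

G1 = b | a
G2 = G1 | a = (b | a) | a
At a=0, b=0: circuit gives 0, formula gives 0.
At a=0, b=1: circuit gives 1, formula gives 1.
Agrees on all 4 inputs.

Yes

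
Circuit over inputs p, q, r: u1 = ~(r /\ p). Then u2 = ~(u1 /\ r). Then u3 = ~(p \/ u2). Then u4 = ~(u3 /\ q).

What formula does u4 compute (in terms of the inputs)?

u1 = ~(r /\ p)
u2 = ~(u1 /\ r) = ~((~(r /\ p)) /\ r)
u3 = ~(p \/ u2) = ~(p \/ (~((~(r /\ p)) /\ r)))
u4 = ~(u3 /\ q) = ~((~(p \/ (~((~(r /\ p)) /\ r)))) /\ q)

~((~(p \/ (~((~(r /\ p)) /\ r)))) /\ q)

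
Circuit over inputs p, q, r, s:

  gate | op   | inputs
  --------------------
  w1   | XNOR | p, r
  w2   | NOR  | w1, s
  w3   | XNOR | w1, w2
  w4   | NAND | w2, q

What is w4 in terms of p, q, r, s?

w1 = p XNOR r
w2 = w1 NOR s = (p XNOR r) NOR s
w4 = w2 NAND q = ((p XNOR r) NOR s) NAND q

((p XNOR r) NOR s) NAND q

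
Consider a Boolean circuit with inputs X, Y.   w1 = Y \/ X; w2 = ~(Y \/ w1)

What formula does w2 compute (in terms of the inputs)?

w1 = Y \/ X
w2 = ~(Y \/ w1) = ~(Y \/ (Y \/ X))

~(Y \/ (Y \/ X))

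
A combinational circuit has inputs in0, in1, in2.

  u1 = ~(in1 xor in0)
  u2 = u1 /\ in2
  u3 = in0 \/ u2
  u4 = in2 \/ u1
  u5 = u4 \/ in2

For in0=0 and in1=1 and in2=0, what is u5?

0

u1 = ~(1 xor 0) = 0
u4 = 0 \/ 0 = 0
u5 = 0 \/ 0 = 0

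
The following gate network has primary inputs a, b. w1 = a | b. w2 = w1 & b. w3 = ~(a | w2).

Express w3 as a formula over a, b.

~(a | ((a | b) & b))

w1 = a | b
w2 = w1 & b = (a | b) & b
w3 = ~(a | w2) = ~(a | ((a | b) & b))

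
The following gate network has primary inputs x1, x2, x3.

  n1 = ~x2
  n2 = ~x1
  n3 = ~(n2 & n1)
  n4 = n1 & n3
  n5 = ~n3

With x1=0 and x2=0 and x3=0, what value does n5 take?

1

n1 = ~0 = 1
n2 = ~0 = 1
n3 = ~(1 & 1) = 0
n5 = ~0 = 1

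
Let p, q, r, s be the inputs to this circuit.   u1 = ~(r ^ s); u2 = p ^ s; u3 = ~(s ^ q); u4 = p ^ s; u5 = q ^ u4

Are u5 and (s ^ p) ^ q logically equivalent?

u4 = p ^ s
u5 = q ^ u4 = q ^ (p ^ s)
At p=0, q=0, r=0, s=0: circuit gives 0, formula gives 0.
At p=0, q=0, r=0, s=1: circuit gives 1, formula gives 1.
Agrees on all 16 inputs.

Yes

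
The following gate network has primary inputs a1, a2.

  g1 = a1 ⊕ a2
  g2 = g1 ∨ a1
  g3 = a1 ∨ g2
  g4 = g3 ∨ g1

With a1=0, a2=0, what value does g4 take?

0

g1 = 0 ⊕ 0 = 0
g2 = 0 ∨ 0 = 0
g3 = 0 ∨ 0 = 0
g4 = 0 ∨ 0 = 0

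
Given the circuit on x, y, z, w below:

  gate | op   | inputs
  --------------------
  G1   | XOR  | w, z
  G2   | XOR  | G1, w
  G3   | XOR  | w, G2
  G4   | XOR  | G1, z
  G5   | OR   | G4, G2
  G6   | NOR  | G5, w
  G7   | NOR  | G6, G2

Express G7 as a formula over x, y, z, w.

((((w XOR z) XOR z) OR ((w XOR z) XOR w)) NOR w) NOR ((w XOR z) XOR w)

G1 = w XOR z
G2 = G1 XOR w = (w XOR z) XOR w
G4 = G1 XOR z = (w XOR z) XOR z
G5 = G4 OR G2 = ((w XOR z) XOR z) OR ((w XOR z) XOR w)
G6 = G5 NOR w = (((w XOR z) XOR z) OR ((w XOR z) XOR w)) NOR w
G7 = G6 NOR G2 = ((((w XOR z) XOR z) OR ((w XOR z) XOR w)) NOR w) NOR ((w XOR z) XOR w)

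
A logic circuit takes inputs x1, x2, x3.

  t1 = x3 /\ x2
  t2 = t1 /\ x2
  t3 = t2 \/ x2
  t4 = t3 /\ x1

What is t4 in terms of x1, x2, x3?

(((x3 /\ x2) /\ x2) \/ x2) /\ x1

t1 = x3 /\ x2
t2 = t1 /\ x2 = (x3 /\ x2) /\ x2
t3 = t2 \/ x2 = ((x3 /\ x2) /\ x2) \/ x2
t4 = t3 /\ x1 = (((x3 /\ x2) /\ x2) \/ x2) /\ x1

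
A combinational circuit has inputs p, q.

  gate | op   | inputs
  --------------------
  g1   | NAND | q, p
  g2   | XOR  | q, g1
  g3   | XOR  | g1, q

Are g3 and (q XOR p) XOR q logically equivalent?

g1 = q NAND p
g3 = g1 XOR q = (q NAND p) XOR q
At p=0, q=0: circuit gives 1, formula gives 0.

No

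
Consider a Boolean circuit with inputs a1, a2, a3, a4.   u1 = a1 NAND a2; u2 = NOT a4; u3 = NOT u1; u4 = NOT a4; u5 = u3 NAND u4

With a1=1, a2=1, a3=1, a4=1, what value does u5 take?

1

u1 = 1 NAND 1 = 0
u3 = NOT 0 = 1
u4 = NOT 1 = 0
u5 = 1 NAND 0 = 1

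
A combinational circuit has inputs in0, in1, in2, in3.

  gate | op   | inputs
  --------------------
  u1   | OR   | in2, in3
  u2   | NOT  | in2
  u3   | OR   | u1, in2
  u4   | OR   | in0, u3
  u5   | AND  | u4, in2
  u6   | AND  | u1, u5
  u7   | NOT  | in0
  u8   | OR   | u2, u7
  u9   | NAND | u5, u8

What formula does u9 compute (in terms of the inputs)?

u1 = in2 OR in3
u2 = NOT in2
u3 = u1 OR in2 = (in2 OR in3) OR in2
u4 = in0 OR u3 = in0 OR ((in2 OR in3) OR in2)
u5 = u4 AND in2 = (in0 OR ((in2 OR in3) OR in2)) AND in2
u7 = NOT in0
u8 = u2 OR u7 = NOT in2 OR NOT in0
u9 = u5 NAND u8 = ((in0 OR ((in2 OR in3) OR in2)) AND in2) NAND (NOT in2 OR NOT in0)

((in0 OR ((in2 OR in3) OR in2)) AND in2) NAND (NOT in2 OR NOT in0)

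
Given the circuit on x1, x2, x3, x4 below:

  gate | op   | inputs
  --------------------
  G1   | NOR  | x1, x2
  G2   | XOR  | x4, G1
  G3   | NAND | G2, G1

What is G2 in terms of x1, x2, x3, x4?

x4 XOR (x1 NOR x2)

G1 = x1 NOR x2
G2 = x4 XOR G1 = x4 XOR (x1 NOR x2)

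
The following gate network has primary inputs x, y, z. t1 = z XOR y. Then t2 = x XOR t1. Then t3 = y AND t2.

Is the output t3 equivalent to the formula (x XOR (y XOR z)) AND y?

t1 = z XOR y
t2 = x XOR t1 = x XOR (z XOR y)
t3 = y AND t2 = y AND (x XOR (z XOR y))
At x=0, y=0, z=0: circuit gives 0, formula gives 0.
At x=0, y=1, z=0: circuit gives 1, formula gives 1.
Agrees on all 8 inputs.

Yes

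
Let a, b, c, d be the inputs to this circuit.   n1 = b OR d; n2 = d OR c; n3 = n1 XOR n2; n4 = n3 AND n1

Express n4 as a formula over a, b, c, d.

((b OR d) XOR (d OR c)) AND (b OR d)

n1 = b OR d
n2 = d OR c
n3 = n1 XOR n2 = (b OR d) XOR (d OR c)
n4 = n3 AND n1 = ((b OR d) XOR (d OR c)) AND (b OR d)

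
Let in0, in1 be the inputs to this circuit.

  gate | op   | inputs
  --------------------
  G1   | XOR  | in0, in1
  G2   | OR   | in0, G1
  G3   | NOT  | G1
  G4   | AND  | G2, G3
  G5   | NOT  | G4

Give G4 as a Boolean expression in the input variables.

(in0 OR (in0 XOR in1)) AND NOT (in0 XOR in1)

G1 = in0 XOR in1
G2 = in0 OR G1 = in0 OR (in0 XOR in1)
G3 = NOT G1 = NOT (in0 XOR in1)
G4 = G2 AND G3 = (in0 OR (in0 XOR in1)) AND NOT (in0 XOR in1)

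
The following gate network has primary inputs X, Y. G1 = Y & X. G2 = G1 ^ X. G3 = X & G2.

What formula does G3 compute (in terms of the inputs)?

G1 = Y & X
G2 = G1 ^ X = (Y & X) ^ X
G3 = X & G2 = X & ((Y & X) ^ X)

X & ((Y & X) ^ X)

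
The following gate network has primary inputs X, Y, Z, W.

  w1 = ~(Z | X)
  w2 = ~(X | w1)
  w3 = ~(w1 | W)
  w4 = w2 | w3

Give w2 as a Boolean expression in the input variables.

~(X | (~(Z | X)))

w1 = ~(Z | X)
w2 = ~(X | w1) = ~(X | (~(Z | X)))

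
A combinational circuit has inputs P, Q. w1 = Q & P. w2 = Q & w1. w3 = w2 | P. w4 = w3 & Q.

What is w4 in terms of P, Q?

((Q & (Q & P)) | P) & Q

w1 = Q & P
w2 = Q & w1 = Q & (Q & P)
w3 = w2 | P = (Q & (Q & P)) | P
w4 = w3 & Q = ((Q & (Q & P)) | P) & Q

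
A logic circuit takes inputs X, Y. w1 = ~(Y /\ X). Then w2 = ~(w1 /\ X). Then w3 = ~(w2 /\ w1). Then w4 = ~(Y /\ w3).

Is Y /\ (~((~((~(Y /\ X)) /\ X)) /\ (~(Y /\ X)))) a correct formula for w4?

No

w1 = ~(Y /\ X)
w2 = ~(w1 /\ X) = ~((~(Y /\ X)) /\ X)
w3 = ~(w2 /\ w1) = ~((~((~(Y /\ X)) /\ X)) /\ (~(Y /\ X)))
w4 = ~(Y /\ w3) = ~(Y /\ (~((~((~(Y /\ X)) /\ X)) /\ (~(Y /\ X)))))
At X=0, Y=0: circuit gives 1, formula gives 0.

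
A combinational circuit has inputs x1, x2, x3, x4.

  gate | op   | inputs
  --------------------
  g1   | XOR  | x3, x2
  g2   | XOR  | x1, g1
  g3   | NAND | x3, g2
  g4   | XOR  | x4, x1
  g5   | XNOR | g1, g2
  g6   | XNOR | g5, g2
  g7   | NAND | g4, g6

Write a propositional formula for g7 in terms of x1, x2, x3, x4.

g1 = x3 XOR x2
g2 = x1 XOR g1 = x1 XOR (x3 XOR x2)
g4 = x4 XOR x1
g5 = g1 XNOR g2 = (x3 XOR x2) XNOR (x1 XOR (x3 XOR x2))
g6 = g5 XNOR g2 = ((x3 XOR x2) XNOR (x1 XOR (x3 XOR x2))) XNOR (x1 XOR (x3 XOR x2))
g7 = g4 NAND g6 = (x4 XOR x1) NAND (((x3 XOR x2) XNOR (x1 XOR (x3 XOR x2))) XNOR (x1 XOR (x3 XOR x2)))

(x4 XOR x1) NAND (((x3 XOR x2) XNOR (x1 XOR (x3 XOR x2))) XNOR (x1 XOR (x3 XOR x2)))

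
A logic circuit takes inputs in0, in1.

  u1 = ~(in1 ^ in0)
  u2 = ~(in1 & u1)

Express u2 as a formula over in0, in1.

~(in1 & (~(in1 ^ in0)))

u1 = ~(in1 ^ in0)
u2 = ~(in1 & u1) = ~(in1 & (~(in1 ^ in0)))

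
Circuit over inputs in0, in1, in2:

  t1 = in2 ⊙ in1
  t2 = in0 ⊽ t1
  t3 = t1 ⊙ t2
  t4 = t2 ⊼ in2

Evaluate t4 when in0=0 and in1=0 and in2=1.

t1 = 1 ⊙ 0 = 0
t2 = 0 ⊽ 0 = 1
t4 = 1 ⊼ 1 = 0

0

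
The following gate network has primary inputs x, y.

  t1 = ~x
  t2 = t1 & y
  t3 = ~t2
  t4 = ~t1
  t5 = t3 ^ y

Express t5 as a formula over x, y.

~(~x & y) ^ y

t1 = ~x
t2 = t1 & y = ~x & y
t3 = ~t2 = ~(~x & y)
t5 = t3 ^ y = ~(~x & y) ^ y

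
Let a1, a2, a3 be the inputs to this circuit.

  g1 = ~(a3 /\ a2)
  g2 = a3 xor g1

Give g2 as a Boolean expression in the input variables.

g1 = ~(a3 /\ a2)
g2 = a3 xor g1 = a3 xor (~(a3 /\ a2))

a3 xor (~(a3 /\ a2))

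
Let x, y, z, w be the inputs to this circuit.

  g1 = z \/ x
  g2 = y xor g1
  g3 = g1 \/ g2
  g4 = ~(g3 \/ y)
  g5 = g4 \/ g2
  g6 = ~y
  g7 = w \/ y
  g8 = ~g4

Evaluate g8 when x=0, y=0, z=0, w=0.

g1 = 0 \/ 0 = 0
g2 = 0 xor 0 = 0
g3 = 0 \/ 0 = 0
g4 = ~(0 \/ 0) = 1
g8 = ~1 = 0

0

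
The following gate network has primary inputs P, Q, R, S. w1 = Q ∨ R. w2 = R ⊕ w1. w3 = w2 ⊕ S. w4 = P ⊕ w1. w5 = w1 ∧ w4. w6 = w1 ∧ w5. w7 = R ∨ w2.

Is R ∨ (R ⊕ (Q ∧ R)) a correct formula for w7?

No

w1 = Q ∨ R
w2 = R ⊕ w1 = R ⊕ (Q ∨ R)
w7 = R ∨ w2 = R ∨ (R ⊕ (Q ∨ R))
At P=0, Q=1, R=0, S=0: circuit gives 1, formula gives 0.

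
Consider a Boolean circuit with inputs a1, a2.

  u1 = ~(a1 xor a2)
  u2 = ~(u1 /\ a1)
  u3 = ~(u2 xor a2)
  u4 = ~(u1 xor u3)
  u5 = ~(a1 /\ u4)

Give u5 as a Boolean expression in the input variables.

u1 = ~(a1 xor a2)
u2 = ~(u1 /\ a1) = ~((~(a1 xor a2)) /\ a1)
u3 = ~(u2 xor a2) = ~((~((~(a1 xor a2)) /\ a1)) xor a2)
u4 = ~(u1 xor u3) = ~((~(a1 xor a2)) xor (~((~((~(a1 xor a2)) /\ a1)) xor a2)))
u5 = ~(a1 /\ u4) = ~(a1 /\ (~((~(a1 xor a2)) xor (~((~((~(a1 xor a2)) /\ a1)) xor a2)))))

~(a1 /\ (~((~(a1 xor a2)) xor (~((~((~(a1 xor a2)) /\ a1)) xor a2)))))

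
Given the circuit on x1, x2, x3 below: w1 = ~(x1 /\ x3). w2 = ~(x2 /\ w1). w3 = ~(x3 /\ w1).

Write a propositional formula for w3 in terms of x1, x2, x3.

~(x3 /\ (~(x1 /\ x3)))

w1 = ~(x1 /\ x3)
w3 = ~(x3 /\ w1) = ~(x3 /\ (~(x1 /\ x3)))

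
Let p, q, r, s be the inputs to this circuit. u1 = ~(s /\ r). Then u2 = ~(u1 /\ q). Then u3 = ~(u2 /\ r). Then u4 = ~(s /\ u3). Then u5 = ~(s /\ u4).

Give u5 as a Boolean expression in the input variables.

u1 = ~(s /\ r)
u2 = ~(u1 /\ q) = ~((~(s /\ r)) /\ q)
u3 = ~(u2 /\ r) = ~((~((~(s /\ r)) /\ q)) /\ r)
u4 = ~(s /\ u3) = ~(s /\ (~((~((~(s /\ r)) /\ q)) /\ r)))
u5 = ~(s /\ u4) = ~(s /\ (~(s /\ (~((~((~(s /\ r)) /\ q)) /\ r)))))

~(s /\ (~(s /\ (~((~((~(s /\ r)) /\ q)) /\ r)))))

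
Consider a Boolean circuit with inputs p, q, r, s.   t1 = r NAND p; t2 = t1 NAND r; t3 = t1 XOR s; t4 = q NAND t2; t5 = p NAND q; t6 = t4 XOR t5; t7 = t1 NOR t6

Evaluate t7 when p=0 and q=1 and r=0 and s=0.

0

t1 = 0 NAND 0 = 1
t2 = 1 NAND 0 = 1
t4 = 1 NAND 1 = 0
t5 = 0 NAND 1 = 1
t6 = 0 XOR 1 = 1
t7 = 1 NOR 1 = 0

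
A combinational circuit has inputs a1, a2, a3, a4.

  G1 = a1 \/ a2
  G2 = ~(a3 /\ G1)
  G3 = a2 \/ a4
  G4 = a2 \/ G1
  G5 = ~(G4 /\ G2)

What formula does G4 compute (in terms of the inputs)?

a2 \/ (a1 \/ a2)

G1 = a1 \/ a2
G4 = a2 \/ G1 = a2 \/ (a1 \/ a2)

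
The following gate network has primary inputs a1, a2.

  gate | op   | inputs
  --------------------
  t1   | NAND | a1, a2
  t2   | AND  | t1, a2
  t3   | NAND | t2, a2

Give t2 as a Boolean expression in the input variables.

(a1 NAND a2) AND a2

t1 = a1 NAND a2
t2 = t1 AND a2 = (a1 NAND a2) AND a2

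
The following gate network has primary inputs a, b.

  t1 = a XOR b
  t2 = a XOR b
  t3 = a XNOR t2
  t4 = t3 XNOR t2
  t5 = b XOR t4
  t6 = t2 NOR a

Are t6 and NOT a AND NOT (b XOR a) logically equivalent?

t2 = a XOR b
t6 = t2 NOR a = (a XOR b) NOR a
At a=0, b=1: circuit gives 0, formula gives 0.
At a=0, b=0: circuit gives 1, formula gives 1.
Agrees on all 4 inputs.

Yes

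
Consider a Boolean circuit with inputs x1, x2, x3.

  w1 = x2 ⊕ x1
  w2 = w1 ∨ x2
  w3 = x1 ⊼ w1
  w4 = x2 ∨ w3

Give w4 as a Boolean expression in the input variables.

x2 ∨ (x1 ⊼ (x2 ⊕ x1))

w1 = x2 ⊕ x1
w3 = x1 ⊼ w1 = x1 ⊼ (x2 ⊕ x1)
w4 = x2 ∨ w3 = x2 ∨ (x1 ⊼ (x2 ⊕ x1))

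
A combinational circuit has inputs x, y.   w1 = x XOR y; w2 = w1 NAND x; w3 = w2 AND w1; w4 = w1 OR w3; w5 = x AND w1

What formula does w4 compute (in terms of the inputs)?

(x XOR y) OR (((x XOR y) NAND x) AND (x XOR y))

w1 = x XOR y
w2 = w1 NAND x = (x XOR y) NAND x
w3 = w2 AND w1 = ((x XOR y) NAND x) AND (x XOR y)
w4 = w1 OR w3 = (x XOR y) OR (((x XOR y) NAND x) AND (x XOR y))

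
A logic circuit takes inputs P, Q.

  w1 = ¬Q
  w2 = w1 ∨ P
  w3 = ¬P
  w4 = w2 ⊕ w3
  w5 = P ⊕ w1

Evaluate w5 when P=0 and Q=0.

1

w1 = ¬0 = 1
w5 = 0 ⊕ 1 = 1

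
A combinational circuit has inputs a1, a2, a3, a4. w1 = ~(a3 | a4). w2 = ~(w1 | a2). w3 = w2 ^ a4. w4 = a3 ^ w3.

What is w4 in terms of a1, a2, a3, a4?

w1 = ~(a3 | a4)
w2 = ~(w1 | a2) = ~((~(a3 | a4)) | a2)
w3 = w2 ^ a4 = (~((~(a3 | a4)) | a2)) ^ a4
w4 = a3 ^ w3 = a3 ^ ((~((~(a3 | a4)) | a2)) ^ a4)

a3 ^ ((~((~(a3 | a4)) | a2)) ^ a4)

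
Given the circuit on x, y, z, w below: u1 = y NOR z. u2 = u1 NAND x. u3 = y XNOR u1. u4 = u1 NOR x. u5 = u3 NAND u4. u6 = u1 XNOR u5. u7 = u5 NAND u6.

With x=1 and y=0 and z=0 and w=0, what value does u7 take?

0

u1 = 0 NOR 0 = 1
u3 = 0 XNOR 1 = 0
u4 = 1 NOR 1 = 0
u5 = 0 NAND 0 = 1
u6 = 1 XNOR 1 = 1
u7 = 1 NAND 1 = 0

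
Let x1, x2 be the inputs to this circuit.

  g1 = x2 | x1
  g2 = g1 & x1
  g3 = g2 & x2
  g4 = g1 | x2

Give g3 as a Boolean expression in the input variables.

((x2 | x1) & x1) & x2

g1 = x2 | x1
g2 = g1 & x1 = (x2 | x1) & x1
g3 = g2 & x2 = ((x2 | x1) & x1) & x2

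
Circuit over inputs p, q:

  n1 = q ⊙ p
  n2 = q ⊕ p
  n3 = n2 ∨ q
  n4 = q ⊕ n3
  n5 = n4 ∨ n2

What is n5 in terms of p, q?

(q ⊕ ((q ⊕ p) ∨ q)) ∨ (q ⊕ p)

n2 = q ⊕ p
n3 = n2 ∨ q = (q ⊕ p) ∨ q
n4 = q ⊕ n3 = q ⊕ ((q ⊕ p) ∨ q)
n5 = n4 ∨ n2 = (q ⊕ ((q ⊕ p) ∨ q)) ∨ (q ⊕ p)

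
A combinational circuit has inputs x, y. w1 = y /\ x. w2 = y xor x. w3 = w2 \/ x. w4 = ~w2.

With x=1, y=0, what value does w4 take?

0

w2 = 0 xor 1 = 1
w4 = ~1 = 0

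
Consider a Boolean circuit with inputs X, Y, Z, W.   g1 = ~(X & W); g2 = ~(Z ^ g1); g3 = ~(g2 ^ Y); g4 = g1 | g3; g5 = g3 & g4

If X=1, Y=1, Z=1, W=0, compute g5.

g1 = ~(1 & 0) = 1
g2 = ~(1 ^ 1) = 1
g3 = ~(1 ^ 1) = 1
g4 = 1 | 1 = 1
g5 = 1 & 1 = 1

1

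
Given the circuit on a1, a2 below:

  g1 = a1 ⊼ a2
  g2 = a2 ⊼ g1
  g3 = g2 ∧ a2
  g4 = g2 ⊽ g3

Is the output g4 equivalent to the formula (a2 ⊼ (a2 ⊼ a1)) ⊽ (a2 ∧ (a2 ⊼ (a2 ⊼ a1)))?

g1 = a1 ⊼ a2
g2 = a2 ⊼ g1 = a2 ⊼ (a1 ⊼ a2)
g3 = g2 ∧ a2 = (a2 ⊼ (a1 ⊼ a2)) ∧ a2
g4 = g2 ⊽ g3 = (a2 ⊼ (a1 ⊼ a2)) ⊽ ((a2 ⊼ (a1 ⊼ a2)) ∧ a2)
At a1=0, a2=0: circuit gives 0, formula gives 0.
At a1=0, a2=1: circuit gives 1, formula gives 1.
Agrees on all 4 inputs.

Yes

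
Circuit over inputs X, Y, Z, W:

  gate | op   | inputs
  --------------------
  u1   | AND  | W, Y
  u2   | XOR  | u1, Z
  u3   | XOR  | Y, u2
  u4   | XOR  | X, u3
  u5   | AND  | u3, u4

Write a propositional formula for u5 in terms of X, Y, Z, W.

u1 = W AND Y
u2 = u1 XOR Z = (W AND Y) XOR Z
u3 = Y XOR u2 = Y XOR ((W AND Y) XOR Z)
u4 = X XOR u3 = X XOR (Y XOR ((W AND Y) XOR Z))
u5 = u3 AND u4 = (Y XOR ((W AND Y) XOR Z)) AND (X XOR (Y XOR ((W AND Y) XOR Z)))

(Y XOR ((W AND Y) XOR Z)) AND (X XOR (Y XOR ((W AND Y) XOR Z)))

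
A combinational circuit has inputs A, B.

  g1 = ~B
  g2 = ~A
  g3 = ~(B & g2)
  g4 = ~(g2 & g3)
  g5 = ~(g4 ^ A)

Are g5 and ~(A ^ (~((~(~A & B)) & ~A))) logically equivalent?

Yes

g2 = ~A
g3 = ~(B & g2) = ~(B & ~A)
g4 = ~(g2 & g3) = ~(~A & (~(B & ~A)))
g5 = ~(g4 ^ A) = ~((~(~A & (~(B & ~A)))) ^ A)
At A=0, B=1: circuit gives 0, formula gives 0.
At A=0, B=0: circuit gives 1, formula gives 1.
Agrees on all 4 inputs.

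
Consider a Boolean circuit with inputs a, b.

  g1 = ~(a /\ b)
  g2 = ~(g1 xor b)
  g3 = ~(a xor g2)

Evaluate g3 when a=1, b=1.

0

g1 = ~(1 /\ 1) = 0
g2 = ~(0 xor 1) = 0
g3 = ~(1 xor 0) = 0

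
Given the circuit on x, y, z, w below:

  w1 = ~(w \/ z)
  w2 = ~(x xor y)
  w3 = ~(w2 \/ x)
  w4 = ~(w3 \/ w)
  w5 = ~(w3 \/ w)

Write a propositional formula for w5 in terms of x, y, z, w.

~((~((~(x xor y)) \/ x)) \/ w)

w2 = ~(x xor y)
w3 = ~(w2 \/ x) = ~((~(x xor y)) \/ x)
w5 = ~(w3 \/ w) = ~((~((~(x xor y)) \/ x)) \/ w)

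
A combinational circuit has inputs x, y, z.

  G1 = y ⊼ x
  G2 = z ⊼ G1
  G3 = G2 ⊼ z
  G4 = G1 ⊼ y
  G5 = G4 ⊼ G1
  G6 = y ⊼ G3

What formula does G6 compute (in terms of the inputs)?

y ⊼ ((z ⊼ (y ⊼ x)) ⊼ z)

G1 = y ⊼ x
G2 = z ⊼ G1 = z ⊼ (y ⊼ x)
G3 = G2 ⊼ z = (z ⊼ (y ⊼ x)) ⊼ z
G6 = y ⊼ G3 = y ⊼ ((z ⊼ (y ⊼ x)) ⊼ z)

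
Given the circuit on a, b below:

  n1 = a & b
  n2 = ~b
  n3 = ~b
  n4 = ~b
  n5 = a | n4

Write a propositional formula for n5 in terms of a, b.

a | ~b

n4 = ~b
n5 = a | n4 = a | ~b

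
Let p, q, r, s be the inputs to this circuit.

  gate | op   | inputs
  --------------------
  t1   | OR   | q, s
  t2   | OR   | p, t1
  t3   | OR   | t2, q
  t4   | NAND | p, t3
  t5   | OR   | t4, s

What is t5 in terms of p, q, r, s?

(p NAND ((p OR (q OR s)) OR q)) OR s

t1 = q OR s
t2 = p OR t1 = p OR (q OR s)
t3 = t2 OR q = (p OR (q OR s)) OR q
t4 = p NAND t3 = p NAND ((p OR (q OR s)) OR q)
t5 = t4 OR s = (p NAND ((p OR (q OR s)) OR q)) OR s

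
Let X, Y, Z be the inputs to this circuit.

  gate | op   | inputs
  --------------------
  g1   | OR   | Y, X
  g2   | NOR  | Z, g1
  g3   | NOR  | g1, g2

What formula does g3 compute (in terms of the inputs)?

(Y OR X) NOR (Z NOR (Y OR X))

g1 = Y OR X
g2 = Z NOR g1 = Z NOR (Y OR X)
g3 = g1 NOR g2 = (Y OR X) NOR (Z NOR (Y OR X))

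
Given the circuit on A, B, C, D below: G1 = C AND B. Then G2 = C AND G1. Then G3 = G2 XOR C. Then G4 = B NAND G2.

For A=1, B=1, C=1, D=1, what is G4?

0

G1 = 1 AND 1 = 1
G2 = 1 AND 1 = 1
G4 = 1 NAND 1 = 0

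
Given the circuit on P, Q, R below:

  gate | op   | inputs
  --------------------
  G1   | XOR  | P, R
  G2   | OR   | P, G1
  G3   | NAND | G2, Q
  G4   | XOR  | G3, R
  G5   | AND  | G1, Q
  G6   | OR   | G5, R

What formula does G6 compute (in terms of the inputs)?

((P XOR R) AND Q) OR R

G1 = P XOR R
G5 = G1 AND Q = (P XOR R) AND Q
G6 = G5 OR R = ((P XOR R) AND Q) OR R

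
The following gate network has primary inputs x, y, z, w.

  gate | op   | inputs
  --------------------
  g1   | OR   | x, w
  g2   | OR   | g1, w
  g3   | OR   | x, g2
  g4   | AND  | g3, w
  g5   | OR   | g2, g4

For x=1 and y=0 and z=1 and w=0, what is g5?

g1 = 1 OR 0 = 1
g2 = 1 OR 0 = 1
g3 = 1 OR 1 = 1
g4 = 1 AND 0 = 0
g5 = 1 OR 0 = 1

1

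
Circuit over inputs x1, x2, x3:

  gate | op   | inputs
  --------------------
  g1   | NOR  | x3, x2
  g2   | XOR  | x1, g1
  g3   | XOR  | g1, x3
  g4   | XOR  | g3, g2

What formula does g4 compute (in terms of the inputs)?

((x3 NOR x2) XOR x3) XOR (x1 XOR (x3 NOR x2))

g1 = x3 NOR x2
g2 = x1 XOR g1 = x1 XOR (x3 NOR x2)
g3 = g1 XOR x3 = (x3 NOR x2) XOR x3
g4 = g3 XOR g2 = ((x3 NOR x2) XOR x3) XOR (x1 XOR (x3 NOR x2))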